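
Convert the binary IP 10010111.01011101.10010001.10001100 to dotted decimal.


10010111 = 151
01011101 = 93
10010001 = 145
10001100 = 140
IP: 151.93.145.140


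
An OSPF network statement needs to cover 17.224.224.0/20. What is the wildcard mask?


Subnet mask: 255.255.240.0
Wildcard = 255.255.255.255 - subnet mask
255 - 255 = 0
255 - 255 = 0
255 - 240 = 15
255 - 0 = 255
Wildcard: 0.0.15.255


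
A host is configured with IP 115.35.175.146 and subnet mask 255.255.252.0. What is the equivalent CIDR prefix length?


Binary: 11111111.11111111.11111100.00000000
Count leading 1s
Prefix: /22


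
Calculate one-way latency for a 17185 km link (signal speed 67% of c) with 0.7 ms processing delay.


Speed = 0.67 * 3e5 km/s = 201000 km/s
Propagation delay = 17185 / 201000 = 0.0855 s = 85.4975 ms
Processing delay = 0.7 ms
Total one-way latency = 86.1975 ms


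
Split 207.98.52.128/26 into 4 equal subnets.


New prefix = 26 + 2 = 28
Each subnet has 16 addresses
  207.98.52.128/28
  207.98.52.144/28
  207.98.52.160/28
  207.98.52.176/28
Subnets: 207.98.52.128/28, 207.98.52.144/28, 207.98.52.160/28, 207.98.52.176/28


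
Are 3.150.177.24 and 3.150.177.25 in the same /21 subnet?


Mask: 255.255.248.0
3.150.177.24 AND mask = 3.150.176.0
3.150.177.25 AND mask = 3.150.176.0
Yes, same subnet (3.150.176.0)


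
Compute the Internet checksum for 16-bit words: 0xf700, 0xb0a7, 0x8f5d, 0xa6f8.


Sum all words (with carry folding):
+ 0xf700 = 0xf700
+ 0xb0a7 = 0xa7a8
+ 0x8f5d = 0x3706
+ 0xa6f8 = 0xddfe
One's complement: ~0xddfe
Checksum = 0x2201


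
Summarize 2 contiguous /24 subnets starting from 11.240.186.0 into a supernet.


Original prefix: /24
Number of subnets: 2 = 2^1
New prefix = 24 - 1 = 23
Supernet: 11.240.186.0/23


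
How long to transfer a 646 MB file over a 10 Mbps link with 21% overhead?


Effective throughput = 10 * (1 - 21/100) = 7.9 Mbps
File size in Mb = 646 * 8 = 5168 Mb
Time = 5168 / 7.9
Time = 654.1772 seconds


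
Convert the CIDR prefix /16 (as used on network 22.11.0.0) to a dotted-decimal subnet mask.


/16 means 16 network bits, 16 host bits
Binary: 11111111111111110000000000000000
Mask: 255.255.0.0


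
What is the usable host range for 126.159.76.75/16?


Network: 126.159.0.0
Broadcast: 126.159.255.255
First usable = network + 1
Last usable = broadcast - 1
Range: 126.159.0.1 to 126.159.255.254


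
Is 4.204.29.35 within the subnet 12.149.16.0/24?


Subnet network: 12.149.16.0
Test IP AND mask: 4.204.29.0
No, 4.204.29.35 is not in 12.149.16.0/24


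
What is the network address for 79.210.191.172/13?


IP:   01001111.11010010.10111111.10101100
Mask: 11111111.11111000.00000000.00000000
AND operation:
Net:  01001111.11010000.00000000.00000000
Network: 79.208.0.0/13


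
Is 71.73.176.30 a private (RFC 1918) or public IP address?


RFC 1918 private ranges:
  10.0.0.0/8 (10.0.0.0 - 10.255.255.255)
  172.16.0.0/12 (172.16.0.0 - 172.31.255.255)
  192.168.0.0/16 (192.168.0.0 - 192.168.255.255)
Public (not in any RFC 1918 range)


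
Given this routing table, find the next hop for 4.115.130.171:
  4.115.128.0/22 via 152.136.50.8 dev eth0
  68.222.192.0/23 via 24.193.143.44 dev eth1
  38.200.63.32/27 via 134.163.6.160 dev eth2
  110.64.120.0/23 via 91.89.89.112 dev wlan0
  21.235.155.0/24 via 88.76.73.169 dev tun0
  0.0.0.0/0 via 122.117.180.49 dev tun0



Longest prefix match for 4.115.130.171:
  /22 4.115.128.0: MATCH
  /23 68.222.192.0: no
  /27 38.200.63.32: no
  /23 110.64.120.0: no
  /24 21.235.155.0: no
  /0 0.0.0.0: MATCH
Selected: next-hop 152.136.50.8 via eth0 (matched /22)


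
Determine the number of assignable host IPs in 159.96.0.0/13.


Host bits = 32 - 13 = 19
Total addresses = 2^19 = 524288
Usable = total - 2 (network and broadcast)
Usable hosts: 524286


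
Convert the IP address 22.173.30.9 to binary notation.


22 = 00010110
173 = 10101101
30 = 00011110
9 = 00001001
Binary: 00010110.10101101.00011110.00001001


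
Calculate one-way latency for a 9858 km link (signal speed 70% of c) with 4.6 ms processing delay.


Speed = 0.7 * 3e5 km/s = 210000 km/s
Propagation delay = 9858 / 210000 = 0.0469 s = 46.9429 ms
Processing delay = 4.6 ms
Total one-way latency = 51.5429 ms


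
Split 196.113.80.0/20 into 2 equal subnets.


New prefix = 20 + 1 = 21
Each subnet has 2048 addresses
  196.113.80.0/21
  196.113.88.0/21
Subnets: 196.113.80.0/21, 196.113.88.0/21


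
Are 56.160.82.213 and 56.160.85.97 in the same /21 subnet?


Mask: 255.255.248.0
56.160.82.213 AND mask = 56.160.80.0
56.160.85.97 AND mask = 56.160.80.0
Yes, same subnet (56.160.80.0)


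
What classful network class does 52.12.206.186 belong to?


First octet: 52
Binary: 00110100
0xxxxxxx -> Class A (1-126)
Class A, default mask 255.0.0.0 (/8)


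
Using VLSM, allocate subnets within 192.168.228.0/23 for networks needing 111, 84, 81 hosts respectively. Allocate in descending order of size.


111 hosts -> /25 (126 usable): 192.168.228.0/25
84 hosts -> /25 (126 usable): 192.168.228.128/25
81 hosts -> /25 (126 usable): 192.168.229.0/25
Allocation: 192.168.228.0/25 (111 hosts, 126 usable); 192.168.228.128/25 (84 hosts, 126 usable); 192.168.229.0/25 (81 hosts, 126 usable)


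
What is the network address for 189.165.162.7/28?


IP:   10111101.10100101.10100010.00000111
Mask: 11111111.11111111.11111111.11110000
AND operation:
Net:  10111101.10100101.10100010.00000000
Network: 189.165.162.0/28


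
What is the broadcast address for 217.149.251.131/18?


Network: 217.149.192.0/18
Host bits = 14
Set all host bits to 1:
Broadcast: 217.149.255.255


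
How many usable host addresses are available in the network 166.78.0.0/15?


Host bits = 32 - 15 = 17
Total addresses = 2^17 = 131072
Usable = total - 2 (network and broadcast)
Usable hosts: 131070


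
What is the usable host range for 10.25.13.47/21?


Network: 10.25.8.0
Broadcast: 10.25.15.255
First usable = network + 1
Last usable = broadcast - 1
Range: 10.25.8.1 to 10.25.15.254


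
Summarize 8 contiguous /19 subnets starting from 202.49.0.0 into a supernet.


Original prefix: /19
Number of subnets: 8 = 2^3
New prefix = 19 - 3 = 16
Supernet: 202.49.0.0/16


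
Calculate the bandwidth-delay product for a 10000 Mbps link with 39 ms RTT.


BDP = bandwidth * RTT
= 10000 Mbps * 39 ms
= 10000 * 1e6 * 39 / 1000 bits
= 390000000 bits
= 48750000 bytes
= 47607.4219 KB
BDP = 390000000 bits (48750000 bytes)


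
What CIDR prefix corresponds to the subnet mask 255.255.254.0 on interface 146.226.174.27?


Binary: 11111111.11111111.11111110.00000000
Count leading 1s
Prefix: /23


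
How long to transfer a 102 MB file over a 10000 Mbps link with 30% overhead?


Effective throughput = 10000 * (1 - 30/100) = 7000 Mbps
File size in Mb = 102 * 8 = 816 Mb
Time = 816 / 7000
Time = 0.1166 seconds


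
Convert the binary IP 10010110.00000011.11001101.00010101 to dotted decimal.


10010110 = 150
00000011 = 3
11001101 = 205
00010101 = 21
IP: 150.3.205.21


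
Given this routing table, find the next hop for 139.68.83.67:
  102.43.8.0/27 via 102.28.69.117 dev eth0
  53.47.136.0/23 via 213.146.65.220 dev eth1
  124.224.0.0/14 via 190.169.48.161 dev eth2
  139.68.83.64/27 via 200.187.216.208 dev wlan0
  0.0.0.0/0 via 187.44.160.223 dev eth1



Longest prefix match for 139.68.83.67:
  /27 102.43.8.0: no
  /23 53.47.136.0: no
  /14 124.224.0.0: no
  /27 139.68.83.64: MATCH
  /0 0.0.0.0: MATCH
Selected: next-hop 200.187.216.208 via wlan0 (matched /27)


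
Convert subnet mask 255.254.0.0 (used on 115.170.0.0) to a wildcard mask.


Subnet mask: 255.254.0.0
Wildcard = 255.255.255.255 - subnet mask
255 - 255 = 0
255 - 254 = 1
255 - 0 = 255
255 - 0 = 255
Wildcard: 0.1.255.255


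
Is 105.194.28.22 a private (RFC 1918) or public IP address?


RFC 1918 private ranges:
  10.0.0.0/8 (10.0.0.0 - 10.255.255.255)
  172.16.0.0/12 (172.16.0.0 - 172.31.255.255)
  192.168.0.0/16 (192.168.0.0 - 192.168.255.255)
Public (not in any RFC 1918 range)


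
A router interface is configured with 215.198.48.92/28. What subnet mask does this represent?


/28 means 28 network bits, 4 host bits
Binary: 11111111111111111111111111110000
Mask: 255.255.255.240


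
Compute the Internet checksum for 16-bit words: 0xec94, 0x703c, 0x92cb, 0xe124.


Sum all words (with carry folding):
+ 0xec94 = 0xec94
+ 0x703c = 0x5cd1
+ 0x92cb = 0xef9c
+ 0xe124 = 0xd0c1
One's complement: ~0xd0c1
Checksum = 0x2f3e


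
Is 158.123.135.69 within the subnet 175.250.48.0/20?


Subnet network: 175.250.48.0
Test IP AND mask: 158.123.128.0
No, 158.123.135.69 is not in 175.250.48.0/20


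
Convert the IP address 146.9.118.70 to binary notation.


146 = 10010010
9 = 00001001
118 = 01110110
70 = 01000110
Binary: 10010010.00001001.01110110.01000110


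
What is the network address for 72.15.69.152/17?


IP:   01001000.00001111.01000101.10011000
Mask: 11111111.11111111.10000000.00000000
AND operation:
Net:  01001000.00001111.00000000.00000000
Network: 72.15.0.0/17


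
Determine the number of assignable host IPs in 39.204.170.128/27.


Host bits = 32 - 27 = 5
Total addresses = 2^5 = 32
Usable = total - 2 (network and broadcast)
Usable hosts: 30


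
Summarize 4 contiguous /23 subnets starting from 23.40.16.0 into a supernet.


Original prefix: /23
Number of subnets: 4 = 2^2
New prefix = 23 - 2 = 21
Supernet: 23.40.16.0/21


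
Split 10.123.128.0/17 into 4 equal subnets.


New prefix = 17 + 2 = 19
Each subnet has 8192 addresses
  10.123.128.0/19
  10.123.160.0/19
  10.123.192.0/19
  10.123.224.0/19
Subnets: 10.123.128.0/19, 10.123.160.0/19, 10.123.192.0/19, 10.123.224.0/19


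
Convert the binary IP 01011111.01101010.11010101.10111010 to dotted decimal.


01011111 = 95
01101010 = 106
11010101 = 213
10111010 = 186
IP: 95.106.213.186


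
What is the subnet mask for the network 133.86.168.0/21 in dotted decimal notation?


/21 means 21 network bits, 11 host bits
Binary: 11111111111111111111100000000000
Mask: 255.255.248.0


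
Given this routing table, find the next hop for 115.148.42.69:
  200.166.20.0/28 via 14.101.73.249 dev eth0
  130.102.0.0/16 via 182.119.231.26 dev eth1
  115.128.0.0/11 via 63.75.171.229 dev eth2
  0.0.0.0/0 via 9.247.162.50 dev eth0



Longest prefix match for 115.148.42.69:
  /28 200.166.20.0: no
  /16 130.102.0.0: no
  /11 115.128.0.0: MATCH
  /0 0.0.0.0: MATCH
Selected: next-hop 63.75.171.229 via eth2 (matched /11)


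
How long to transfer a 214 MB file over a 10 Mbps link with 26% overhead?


Effective throughput = 10 * (1 - 26/100) = 7.4 Mbps
File size in Mb = 214 * 8 = 1712 Mb
Time = 1712 / 7.4
Time = 231.3514 seconds


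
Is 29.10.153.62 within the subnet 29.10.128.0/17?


Subnet network: 29.10.128.0
Test IP AND mask: 29.10.128.0
Yes, 29.10.153.62 is in 29.10.128.0/17


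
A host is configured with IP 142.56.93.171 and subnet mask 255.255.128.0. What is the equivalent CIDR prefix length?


Binary: 11111111.11111111.10000000.00000000
Count leading 1s
Prefix: /17


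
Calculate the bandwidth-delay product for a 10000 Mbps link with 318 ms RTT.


BDP = bandwidth * RTT
= 10000 Mbps * 318 ms
= 10000 * 1e6 * 318 / 1000 bits
= 3180000000 bits
= 397500000 bytes
= 388183.5938 KB
BDP = 3180000000 bits (397500000 bytes)


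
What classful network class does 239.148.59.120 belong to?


First octet: 239
Binary: 11101111
1110xxxx -> Class D (224-239)
Class D (multicast), default mask N/A


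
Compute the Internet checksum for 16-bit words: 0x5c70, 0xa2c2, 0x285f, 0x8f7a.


Sum all words (with carry folding):
+ 0x5c70 = 0x5c70
+ 0xa2c2 = 0xff32
+ 0x285f = 0x2792
+ 0x8f7a = 0xb70c
One's complement: ~0xb70c
Checksum = 0x48f3


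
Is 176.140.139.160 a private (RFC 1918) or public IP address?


RFC 1918 private ranges:
  10.0.0.0/8 (10.0.0.0 - 10.255.255.255)
  172.16.0.0/12 (172.16.0.0 - 172.31.255.255)
  192.168.0.0/16 (192.168.0.0 - 192.168.255.255)
Public (not in any RFC 1918 range)


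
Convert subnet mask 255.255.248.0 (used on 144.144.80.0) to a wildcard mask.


Subnet mask: 255.255.248.0
Wildcard = 255.255.255.255 - subnet mask
255 - 255 = 0
255 - 255 = 0
255 - 248 = 7
255 - 0 = 255
Wildcard: 0.0.7.255


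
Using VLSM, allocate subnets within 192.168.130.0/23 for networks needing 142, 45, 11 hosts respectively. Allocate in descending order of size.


142 hosts -> /24 (254 usable): 192.168.130.0/24
45 hosts -> /26 (62 usable): 192.168.131.0/26
11 hosts -> /28 (14 usable): 192.168.131.64/28
Allocation: 192.168.130.0/24 (142 hosts, 254 usable); 192.168.131.0/26 (45 hosts, 62 usable); 192.168.131.64/28 (11 hosts, 14 usable)


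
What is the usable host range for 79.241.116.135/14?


Network: 79.240.0.0
Broadcast: 79.243.255.255
First usable = network + 1
Last usable = broadcast - 1
Range: 79.240.0.1 to 79.243.255.254


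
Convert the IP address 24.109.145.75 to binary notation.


24 = 00011000
109 = 01101101
145 = 10010001
75 = 01001011
Binary: 00011000.01101101.10010001.01001011


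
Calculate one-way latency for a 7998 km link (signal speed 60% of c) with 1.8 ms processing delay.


Speed = 0.6 * 3e5 km/s = 180000 km/s
Propagation delay = 7998 / 180000 = 0.0444 s = 44.4333 ms
Processing delay = 1.8 ms
Total one-way latency = 46.2333 ms


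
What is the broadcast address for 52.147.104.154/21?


Network: 52.147.104.0/21
Host bits = 11
Set all host bits to 1:
Broadcast: 52.147.111.255


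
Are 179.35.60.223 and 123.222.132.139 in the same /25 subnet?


Mask: 255.255.255.128
179.35.60.223 AND mask = 179.35.60.128
123.222.132.139 AND mask = 123.222.132.128
No, different subnets (179.35.60.128 vs 123.222.132.128)


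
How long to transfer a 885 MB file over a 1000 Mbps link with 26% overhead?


Effective throughput = 1000 * (1 - 26/100) = 740 Mbps
File size in Mb = 885 * 8 = 7080 Mb
Time = 7080 / 740
Time = 9.5676 seconds


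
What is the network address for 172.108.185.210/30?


IP:   10101100.01101100.10111001.11010010
Mask: 11111111.11111111.11111111.11111100
AND operation:
Net:  10101100.01101100.10111001.11010000
Network: 172.108.185.208/30


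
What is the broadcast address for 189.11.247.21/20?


Network: 189.11.240.0/20
Host bits = 12
Set all host bits to 1:
Broadcast: 189.11.255.255


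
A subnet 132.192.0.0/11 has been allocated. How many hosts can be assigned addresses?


Host bits = 32 - 11 = 21
Total addresses = 2^21 = 2097152
Usable = total - 2 (network and broadcast)
Usable hosts: 2097150


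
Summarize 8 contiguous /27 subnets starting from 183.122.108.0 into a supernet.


Original prefix: /27
Number of subnets: 8 = 2^3
New prefix = 27 - 3 = 24
Supernet: 183.122.108.0/24


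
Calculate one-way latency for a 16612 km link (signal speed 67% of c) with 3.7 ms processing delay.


Speed = 0.67 * 3e5 km/s = 201000 km/s
Propagation delay = 16612 / 201000 = 0.0826 s = 82.6468 ms
Processing delay = 3.7 ms
Total one-way latency = 86.3468 ms


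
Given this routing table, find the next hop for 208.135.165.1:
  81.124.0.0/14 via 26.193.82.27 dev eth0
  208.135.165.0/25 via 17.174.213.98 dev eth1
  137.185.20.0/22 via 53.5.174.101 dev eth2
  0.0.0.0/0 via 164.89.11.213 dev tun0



Longest prefix match for 208.135.165.1:
  /14 81.124.0.0: no
  /25 208.135.165.0: MATCH
  /22 137.185.20.0: no
  /0 0.0.0.0: MATCH
Selected: next-hop 17.174.213.98 via eth1 (matched /25)


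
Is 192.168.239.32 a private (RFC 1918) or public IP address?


RFC 1918 private ranges:
  10.0.0.0/8 (10.0.0.0 - 10.255.255.255)
  172.16.0.0/12 (172.16.0.0 - 172.31.255.255)
  192.168.0.0/16 (192.168.0.0 - 192.168.255.255)
Private (in 192.168.0.0/16)


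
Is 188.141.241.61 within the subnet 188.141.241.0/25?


Subnet network: 188.141.241.0
Test IP AND mask: 188.141.241.0
Yes, 188.141.241.61 is in 188.141.241.0/25


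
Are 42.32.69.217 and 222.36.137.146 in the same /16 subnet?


Mask: 255.255.0.0
42.32.69.217 AND mask = 42.32.0.0
222.36.137.146 AND mask = 222.36.0.0
No, different subnets (42.32.0.0 vs 222.36.0.0)


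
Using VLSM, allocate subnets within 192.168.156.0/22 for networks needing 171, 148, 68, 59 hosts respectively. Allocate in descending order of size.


171 hosts -> /24 (254 usable): 192.168.156.0/24
148 hosts -> /24 (254 usable): 192.168.157.0/24
68 hosts -> /25 (126 usable): 192.168.158.0/25
59 hosts -> /26 (62 usable): 192.168.158.128/26
Allocation: 192.168.156.0/24 (171 hosts, 254 usable); 192.168.157.0/24 (148 hosts, 254 usable); 192.168.158.0/25 (68 hosts, 126 usable); 192.168.158.128/26 (59 hosts, 62 usable)


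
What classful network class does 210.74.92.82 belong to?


First octet: 210
Binary: 11010010
110xxxxx -> Class C (192-223)
Class C, default mask 255.255.255.0 (/24)


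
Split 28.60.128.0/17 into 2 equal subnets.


New prefix = 17 + 1 = 18
Each subnet has 16384 addresses
  28.60.128.0/18
  28.60.192.0/18
Subnets: 28.60.128.0/18, 28.60.192.0/18


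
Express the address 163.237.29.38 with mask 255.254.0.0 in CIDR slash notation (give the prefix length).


Binary: 11111111.11111110.00000000.00000000
Count leading 1s
Prefix: /15


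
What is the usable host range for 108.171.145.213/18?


Network: 108.171.128.0
Broadcast: 108.171.191.255
First usable = network + 1
Last usable = broadcast - 1
Range: 108.171.128.1 to 108.171.191.254


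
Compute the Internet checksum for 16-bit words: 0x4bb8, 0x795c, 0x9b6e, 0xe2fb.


Sum all words (with carry folding):
+ 0x4bb8 = 0x4bb8
+ 0x795c = 0xc514
+ 0x9b6e = 0x6083
+ 0xe2fb = 0x437f
One's complement: ~0x437f
Checksum = 0xbc80


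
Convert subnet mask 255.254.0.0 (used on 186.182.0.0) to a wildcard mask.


Subnet mask: 255.254.0.0
Wildcard = 255.255.255.255 - subnet mask
255 - 255 = 0
255 - 254 = 1
255 - 0 = 255
255 - 0 = 255
Wildcard: 0.1.255.255


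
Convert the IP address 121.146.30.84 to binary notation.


121 = 01111001
146 = 10010010
30 = 00011110
84 = 01010100
Binary: 01111001.10010010.00011110.01010100


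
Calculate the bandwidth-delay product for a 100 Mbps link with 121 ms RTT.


BDP = bandwidth * RTT
= 100 Mbps * 121 ms
= 100 * 1e6 * 121 / 1000 bits
= 12100000 bits
= 1512500 bytes
= 1477.0508 KB
BDP = 12100000 bits (1512500 bytes)


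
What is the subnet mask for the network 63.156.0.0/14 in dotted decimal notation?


/14 means 14 network bits, 18 host bits
Binary: 11111111111111000000000000000000
Mask: 255.252.0.0


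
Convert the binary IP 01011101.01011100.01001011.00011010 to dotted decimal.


01011101 = 93
01011100 = 92
01001011 = 75
00011010 = 26
IP: 93.92.75.26


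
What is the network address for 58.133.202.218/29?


IP:   00111010.10000101.11001010.11011010
Mask: 11111111.11111111.11111111.11111000
AND operation:
Net:  00111010.10000101.11001010.11011000
Network: 58.133.202.216/29


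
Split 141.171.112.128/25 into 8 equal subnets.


New prefix = 25 + 3 = 28
Each subnet has 16 addresses
  141.171.112.128/28
  141.171.112.144/28
  141.171.112.160/28
  141.171.112.176/28
  141.171.112.192/28
  141.171.112.208/28
  141.171.112.224/28
  141.171.112.240/28
Subnets: 141.171.112.128/28, 141.171.112.144/28, 141.171.112.160/28, 141.171.112.176/28, 141.171.112.192/28, 141.171.112.208/28, 141.171.112.224/28, 141.171.112.240/28


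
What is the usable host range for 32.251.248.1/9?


Network: 32.128.0.0
Broadcast: 32.255.255.255
First usable = network + 1
Last usable = broadcast - 1
Range: 32.128.0.1 to 32.255.255.254


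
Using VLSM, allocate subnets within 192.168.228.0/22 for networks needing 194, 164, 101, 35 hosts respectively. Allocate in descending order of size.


194 hosts -> /24 (254 usable): 192.168.228.0/24
164 hosts -> /24 (254 usable): 192.168.229.0/24
101 hosts -> /25 (126 usable): 192.168.230.0/25
35 hosts -> /26 (62 usable): 192.168.230.128/26
Allocation: 192.168.228.0/24 (194 hosts, 254 usable); 192.168.229.0/24 (164 hosts, 254 usable); 192.168.230.0/25 (101 hosts, 126 usable); 192.168.230.128/26 (35 hosts, 62 usable)


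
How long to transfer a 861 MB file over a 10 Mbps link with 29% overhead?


Effective throughput = 10 * (1 - 29/100) = 7.1 Mbps
File size in Mb = 861 * 8 = 6888 Mb
Time = 6888 / 7.1
Time = 970.1408 seconds


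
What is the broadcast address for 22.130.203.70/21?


Network: 22.130.200.0/21
Host bits = 11
Set all host bits to 1:
Broadcast: 22.130.207.255


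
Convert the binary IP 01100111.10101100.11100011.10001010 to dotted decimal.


01100111 = 103
10101100 = 172
11100011 = 227
10001010 = 138
IP: 103.172.227.138


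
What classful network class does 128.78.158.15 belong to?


First octet: 128
Binary: 10000000
10xxxxxx -> Class B (128-191)
Class B, default mask 255.255.0.0 (/16)


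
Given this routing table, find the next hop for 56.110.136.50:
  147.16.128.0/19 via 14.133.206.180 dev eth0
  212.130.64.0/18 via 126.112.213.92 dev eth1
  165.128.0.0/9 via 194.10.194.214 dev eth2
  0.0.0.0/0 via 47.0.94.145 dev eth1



Longest prefix match for 56.110.136.50:
  /19 147.16.128.0: no
  /18 212.130.64.0: no
  /9 165.128.0.0: no
  /0 0.0.0.0: MATCH
Selected: next-hop 47.0.94.145 via eth1 (matched /0)


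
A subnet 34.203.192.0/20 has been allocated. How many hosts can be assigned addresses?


Host bits = 32 - 20 = 12
Total addresses = 2^12 = 4096
Usable = total - 2 (network and broadcast)
Usable hosts: 4094


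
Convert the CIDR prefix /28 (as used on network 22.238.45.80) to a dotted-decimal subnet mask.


/28 means 28 network bits, 4 host bits
Binary: 11111111111111111111111111110000
Mask: 255.255.255.240


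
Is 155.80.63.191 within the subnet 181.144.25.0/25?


Subnet network: 181.144.25.0
Test IP AND mask: 155.80.63.128
No, 155.80.63.191 is not in 181.144.25.0/25


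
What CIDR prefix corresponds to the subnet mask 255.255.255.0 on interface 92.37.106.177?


Binary: 11111111.11111111.11111111.00000000
Count leading 1s
Prefix: /24


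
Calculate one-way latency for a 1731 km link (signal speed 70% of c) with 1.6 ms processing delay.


Speed = 0.7 * 3e5 km/s = 210000 km/s
Propagation delay = 1731 / 210000 = 0.0082 s = 8.2429 ms
Processing delay = 1.6 ms
Total one-way latency = 9.8429 ms


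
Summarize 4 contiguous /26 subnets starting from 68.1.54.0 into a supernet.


Original prefix: /26
Number of subnets: 4 = 2^2
New prefix = 26 - 2 = 24
Supernet: 68.1.54.0/24


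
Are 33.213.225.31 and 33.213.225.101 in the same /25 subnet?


Mask: 255.255.255.128
33.213.225.31 AND mask = 33.213.225.0
33.213.225.101 AND mask = 33.213.225.0
Yes, same subnet (33.213.225.0)


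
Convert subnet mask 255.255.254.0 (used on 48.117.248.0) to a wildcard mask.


Subnet mask: 255.255.254.0
Wildcard = 255.255.255.255 - subnet mask
255 - 255 = 0
255 - 255 = 0
255 - 254 = 1
255 - 0 = 255
Wildcard: 0.0.1.255


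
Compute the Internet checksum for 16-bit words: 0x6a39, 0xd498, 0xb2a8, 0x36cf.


Sum all words (with carry folding):
+ 0x6a39 = 0x6a39
+ 0xd498 = 0x3ed2
+ 0xb2a8 = 0xf17a
+ 0x36cf = 0x284a
One's complement: ~0x284a
Checksum = 0xd7b5


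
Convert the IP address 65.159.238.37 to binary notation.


65 = 01000001
159 = 10011111
238 = 11101110
37 = 00100101
Binary: 01000001.10011111.11101110.00100101


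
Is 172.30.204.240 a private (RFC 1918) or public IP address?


RFC 1918 private ranges:
  10.0.0.0/8 (10.0.0.0 - 10.255.255.255)
  172.16.0.0/12 (172.16.0.0 - 172.31.255.255)
  192.168.0.0/16 (192.168.0.0 - 192.168.255.255)
Private (in 172.16.0.0/12)


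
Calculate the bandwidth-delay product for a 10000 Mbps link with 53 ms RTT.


BDP = bandwidth * RTT
= 10000 Mbps * 53 ms
= 10000 * 1e6 * 53 / 1000 bits
= 530000000 bits
= 66250000 bytes
= 64697.2656 KB
BDP = 530000000 bits (66250000 bytes)


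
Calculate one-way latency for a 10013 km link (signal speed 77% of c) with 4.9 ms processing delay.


Speed = 0.77 * 3e5 km/s = 231000 km/s
Propagation delay = 10013 / 231000 = 0.0433 s = 43.3463 ms
Processing delay = 4.9 ms
Total one-way latency = 48.2463 ms


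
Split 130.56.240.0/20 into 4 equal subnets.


New prefix = 20 + 2 = 22
Each subnet has 1024 addresses
  130.56.240.0/22
  130.56.244.0/22
  130.56.248.0/22
  130.56.252.0/22
Subnets: 130.56.240.0/22, 130.56.244.0/22, 130.56.248.0/22, 130.56.252.0/22


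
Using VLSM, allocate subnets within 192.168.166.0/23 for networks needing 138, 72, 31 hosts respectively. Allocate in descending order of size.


138 hosts -> /24 (254 usable): 192.168.166.0/24
72 hosts -> /25 (126 usable): 192.168.167.0/25
31 hosts -> /26 (62 usable): 192.168.167.128/26
Allocation: 192.168.166.0/24 (138 hosts, 254 usable); 192.168.167.0/25 (72 hosts, 126 usable); 192.168.167.128/26 (31 hosts, 62 usable)


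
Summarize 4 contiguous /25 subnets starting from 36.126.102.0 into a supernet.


Original prefix: /25
Number of subnets: 4 = 2^2
New prefix = 25 - 2 = 23
Supernet: 36.126.102.0/23


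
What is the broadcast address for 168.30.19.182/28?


Network: 168.30.19.176/28
Host bits = 4
Set all host bits to 1:
Broadcast: 168.30.19.191


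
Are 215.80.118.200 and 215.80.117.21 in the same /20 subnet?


Mask: 255.255.240.0
215.80.118.200 AND mask = 215.80.112.0
215.80.117.21 AND mask = 215.80.112.0
Yes, same subnet (215.80.112.0)


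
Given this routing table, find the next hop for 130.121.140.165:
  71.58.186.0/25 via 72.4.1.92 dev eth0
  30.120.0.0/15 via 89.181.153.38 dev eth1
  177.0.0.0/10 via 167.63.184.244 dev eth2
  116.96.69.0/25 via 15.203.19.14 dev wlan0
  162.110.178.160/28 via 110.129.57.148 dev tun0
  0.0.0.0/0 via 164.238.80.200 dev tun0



Longest prefix match for 130.121.140.165:
  /25 71.58.186.0: no
  /15 30.120.0.0: no
  /10 177.0.0.0: no
  /25 116.96.69.0: no
  /28 162.110.178.160: no
  /0 0.0.0.0: MATCH
Selected: next-hop 164.238.80.200 via tun0 (matched /0)


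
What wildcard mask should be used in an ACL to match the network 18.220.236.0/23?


Subnet mask: 255.255.254.0
Wildcard = 255.255.255.255 - subnet mask
255 - 255 = 0
255 - 255 = 0
255 - 254 = 1
255 - 0 = 255
Wildcard: 0.0.1.255


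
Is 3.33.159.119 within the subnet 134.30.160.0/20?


Subnet network: 134.30.160.0
Test IP AND mask: 3.33.144.0
No, 3.33.159.119 is not in 134.30.160.0/20


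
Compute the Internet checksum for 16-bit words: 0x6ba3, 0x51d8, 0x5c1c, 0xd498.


Sum all words (with carry folding):
+ 0x6ba3 = 0x6ba3
+ 0x51d8 = 0xbd7b
+ 0x5c1c = 0x1998
+ 0xd498 = 0xee30
One's complement: ~0xee30
Checksum = 0x11cf


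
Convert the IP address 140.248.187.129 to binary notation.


140 = 10001100
248 = 11111000
187 = 10111011
129 = 10000001
Binary: 10001100.11111000.10111011.10000001


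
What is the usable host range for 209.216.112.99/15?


Network: 209.216.0.0
Broadcast: 209.217.255.255
First usable = network + 1
Last usable = broadcast - 1
Range: 209.216.0.1 to 209.217.255.254


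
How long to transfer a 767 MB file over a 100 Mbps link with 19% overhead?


Effective throughput = 100 * (1 - 19/100) = 81 Mbps
File size in Mb = 767 * 8 = 6136 Mb
Time = 6136 / 81
Time = 75.7531 seconds


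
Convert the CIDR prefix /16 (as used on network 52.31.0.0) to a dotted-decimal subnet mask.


/16 means 16 network bits, 16 host bits
Binary: 11111111111111110000000000000000
Mask: 255.255.0.0


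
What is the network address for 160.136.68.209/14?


IP:   10100000.10001000.01000100.11010001
Mask: 11111111.11111100.00000000.00000000
AND operation:
Net:  10100000.10001000.00000000.00000000
Network: 160.136.0.0/14


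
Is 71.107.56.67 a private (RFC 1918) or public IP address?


RFC 1918 private ranges:
  10.0.0.0/8 (10.0.0.0 - 10.255.255.255)
  172.16.0.0/12 (172.16.0.0 - 172.31.255.255)
  192.168.0.0/16 (192.168.0.0 - 192.168.255.255)
Public (not in any RFC 1918 range)


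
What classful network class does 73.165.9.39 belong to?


First octet: 73
Binary: 01001001
0xxxxxxx -> Class A (1-126)
Class A, default mask 255.0.0.0 (/8)


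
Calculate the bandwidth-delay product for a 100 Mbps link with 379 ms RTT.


BDP = bandwidth * RTT
= 100 Mbps * 379 ms
= 100 * 1e6 * 379 / 1000 bits
= 37900000 bits
= 4737500 bytes
= 4626.4648 KB
BDP = 37900000 bits (4737500 bytes)


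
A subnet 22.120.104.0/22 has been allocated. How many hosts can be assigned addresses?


Host bits = 32 - 22 = 10
Total addresses = 2^10 = 1024
Usable = total - 2 (network and broadcast)
Usable hosts: 1022


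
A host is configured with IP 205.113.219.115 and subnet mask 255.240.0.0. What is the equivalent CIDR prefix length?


Binary: 11111111.11110000.00000000.00000000
Count leading 1s
Prefix: /12


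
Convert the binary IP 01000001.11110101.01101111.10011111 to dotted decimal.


01000001 = 65
11110101 = 245
01101111 = 111
10011111 = 159
IP: 65.245.111.159


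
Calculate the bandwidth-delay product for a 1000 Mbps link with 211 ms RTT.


BDP = bandwidth * RTT
= 1000 Mbps * 211 ms
= 1000 * 1e6 * 211 / 1000 bits
= 211000000 bits
= 26375000 bytes
= 25756.8359 KB
BDP = 211000000 bits (26375000 bytes)


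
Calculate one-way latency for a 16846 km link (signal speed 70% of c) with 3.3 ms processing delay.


Speed = 0.7 * 3e5 km/s = 210000 km/s
Propagation delay = 16846 / 210000 = 0.0802 s = 80.219 ms
Processing delay = 3.3 ms
Total one-way latency = 83.519 ms


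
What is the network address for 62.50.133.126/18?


IP:   00111110.00110010.10000101.01111110
Mask: 11111111.11111111.11000000.00000000
AND operation:
Net:  00111110.00110010.10000000.00000000
Network: 62.50.128.0/18


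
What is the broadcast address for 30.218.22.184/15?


Network: 30.218.0.0/15
Host bits = 17
Set all host bits to 1:
Broadcast: 30.219.255.255


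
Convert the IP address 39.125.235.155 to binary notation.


39 = 00100111
125 = 01111101
235 = 11101011
155 = 10011011
Binary: 00100111.01111101.11101011.10011011


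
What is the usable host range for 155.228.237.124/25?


Network: 155.228.237.0
Broadcast: 155.228.237.127
First usable = network + 1
Last usable = broadcast - 1
Range: 155.228.237.1 to 155.228.237.126


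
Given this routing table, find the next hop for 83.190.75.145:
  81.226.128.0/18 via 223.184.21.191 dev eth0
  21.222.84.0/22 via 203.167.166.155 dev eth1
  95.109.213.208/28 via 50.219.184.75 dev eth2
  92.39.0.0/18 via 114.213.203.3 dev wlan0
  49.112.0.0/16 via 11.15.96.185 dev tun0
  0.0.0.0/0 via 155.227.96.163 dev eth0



Longest prefix match for 83.190.75.145:
  /18 81.226.128.0: no
  /22 21.222.84.0: no
  /28 95.109.213.208: no
  /18 92.39.0.0: no
  /16 49.112.0.0: no
  /0 0.0.0.0: MATCH
Selected: next-hop 155.227.96.163 via eth0 (matched /0)


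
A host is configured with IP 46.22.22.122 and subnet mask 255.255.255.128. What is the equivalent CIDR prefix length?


Binary: 11111111.11111111.11111111.10000000
Count leading 1s
Prefix: /25


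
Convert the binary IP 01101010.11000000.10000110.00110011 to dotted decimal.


01101010 = 106
11000000 = 192
10000110 = 134
00110011 = 51
IP: 106.192.134.51


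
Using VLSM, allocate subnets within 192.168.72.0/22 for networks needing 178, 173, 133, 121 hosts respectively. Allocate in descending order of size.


178 hosts -> /24 (254 usable): 192.168.72.0/24
173 hosts -> /24 (254 usable): 192.168.73.0/24
133 hosts -> /24 (254 usable): 192.168.74.0/24
121 hosts -> /25 (126 usable): 192.168.75.0/25
Allocation: 192.168.72.0/24 (178 hosts, 254 usable); 192.168.73.0/24 (173 hosts, 254 usable); 192.168.74.0/24 (133 hosts, 254 usable); 192.168.75.0/25 (121 hosts, 126 usable)


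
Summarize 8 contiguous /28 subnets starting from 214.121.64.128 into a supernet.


Original prefix: /28
Number of subnets: 8 = 2^3
New prefix = 28 - 3 = 25
Supernet: 214.121.64.128/25


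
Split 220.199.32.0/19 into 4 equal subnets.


New prefix = 19 + 2 = 21
Each subnet has 2048 addresses
  220.199.32.0/21
  220.199.40.0/21
  220.199.48.0/21
  220.199.56.0/21
Subnets: 220.199.32.0/21, 220.199.40.0/21, 220.199.48.0/21, 220.199.56.0/21


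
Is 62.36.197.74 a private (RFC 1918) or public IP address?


RFC 1918 private ranges:
  10.0.0.0/8 (10.0.0.0 - 10.255.255.255)
  172.16.0.0/12 (172.16.0.0 - 172.31.255.255)
  192.168.0.0/16 (192.168.0.0 - 192.168.255.255)
Public (not in any RFC 1918 range)


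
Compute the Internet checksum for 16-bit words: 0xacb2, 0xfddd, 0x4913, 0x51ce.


Sum all words (with carry folding):
+ 0xacb2 = 0xacb2
+ 0xfddd = 0xaa90
+ 0x4913 = 0xf3a3
+ 0x51ce = 0x4572
One's complement: ~0x4572
Checksum = 0xba8d


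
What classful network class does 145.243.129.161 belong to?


First octet: 145
Binary: 10010001
10xxxxxx -> Class B (128-191)
Class B, default mask 255.255.0.0 (/16)


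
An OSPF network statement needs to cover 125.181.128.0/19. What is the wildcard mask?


Subnet mask: 255.255.224.0
Wildcard = 255.255.255.255 - subnet mask
255 - 255 = 0
255 - 255 = 0
255 - 224 = 31
255 - 0 = 255
Wildcard: 0.0.31.255


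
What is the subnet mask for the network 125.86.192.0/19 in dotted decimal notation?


/19 means 19 network bits, 13 host bits
Binary: 11111111111111111110000000000000
Mask: 255.255.224.0


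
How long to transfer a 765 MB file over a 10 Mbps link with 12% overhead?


Effective throughput = 10 * (1 - 12/100) = 8.8 Mbps
File size in Mb = 765 * 8 = 6120 Mb
Time = 6120 / 8.8
Time = 695.4545 seconds


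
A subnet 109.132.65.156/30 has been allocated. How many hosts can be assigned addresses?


Host bits = 32 - 30 = 2
Total addresses = 2^2 = 4
Usable = total - 2 (network and broadcast)
Usable hosts: 2


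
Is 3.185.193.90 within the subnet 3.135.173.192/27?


Subnet network: 3.135.173.192
Test IP AND mask: 3.185.193.64
No, 3.185.193.90 is not in 3.135.173.192/27


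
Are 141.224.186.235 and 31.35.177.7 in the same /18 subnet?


Mask: 255.255.192.0
141.224.186.235 AND mask = 141.224.128.0
31.35.177.7 AND mask = 31.35.128.0
No, different subnets (141.224.128.0 vs 31.35.128.0)


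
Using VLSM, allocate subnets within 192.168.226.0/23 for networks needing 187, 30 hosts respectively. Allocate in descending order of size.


187 hosts -> /24 (254 usable): 192.168.226.0/24
30 hosts -> /27 (30 usable): 192.168.227.0/27
Allocation: 192.168.226.0/24 (187 hosts, 254 usable); 192.168.227.0/27 (30 hosts, 30 usable)


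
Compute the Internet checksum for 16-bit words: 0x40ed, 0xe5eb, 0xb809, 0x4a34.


Sum all words (with carry folding):
+ 0x40ed = 0x40ed
+ 0xe5eb = 0x26d9
+ 0xb809 = 0xdee2
+ 0x4a34 = 0x2917
One's complement: ~0x2917
Checksum = 0xd6e8


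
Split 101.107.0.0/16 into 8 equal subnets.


New prefix = 16 + 3 = 19
Each subnet has 8192 addresses
  101.107.0.0/19
  101.107.32.0/19
  101.107.64.0/19
  101.107.96.0/19
  101.107.128.0/19
  101.107.160.0/19
  101.107.192.0/19
  101.107.224.0/19
Subnets: 101.107.0.0/19, 101.107.32.0/19, 101.107.64.0/19, 101.107.96.0/19, 101.107.128.0/19, 101.107.160.0/19, 101.107.192.0/19, 101.107.224.0/19


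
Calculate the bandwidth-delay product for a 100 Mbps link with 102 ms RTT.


BDP = bandwidth * RTT
= 100 Mbps * 102 ms
= 100 * 1e6 * 102 / 1000 bits
= 10200000 bits
= 1275000 bytes
= 1245.1172 KB
BDP = 10200000 bits (1275000 bytes)


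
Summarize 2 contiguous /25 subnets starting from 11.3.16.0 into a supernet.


Original prefix: /25
Number of subnets: 2 = 2^1
New prefix = 25 - 1 = 24
Supernet: 11.3.16.0/24


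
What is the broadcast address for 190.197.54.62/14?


Network: 190.196.0.0/14
Host bits = 18
Set all host bits to 1:
Broadcast: 190.199.255.255


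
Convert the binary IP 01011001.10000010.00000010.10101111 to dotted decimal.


01011001 = 89
10000010 = 130
00000010 = 2
10101111 = 175
IP: 89.130.2.175


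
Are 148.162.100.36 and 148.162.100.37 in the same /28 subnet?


Mask: 255.255.255.240
148.162.100.36 AND mask = 148.162.100.32
148.162.100.37 AND mask = 148.162.100.32
Yes, same subnet (148.162.100.32)


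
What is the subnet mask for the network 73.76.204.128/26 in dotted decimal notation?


/26 means 26 network bits, 6 host bits
Binary: 11111111111111111111111111000000
Mask: 255.255.255.192


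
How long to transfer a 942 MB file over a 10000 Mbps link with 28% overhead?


Effective throughput = 10000 * (1 - 28/100) = 7200 Mbps
File size in Mb = 942 * 8 = 7536 Mb
Time = 7536 / 7200
Time = 1.0467 seconds


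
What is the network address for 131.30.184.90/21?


IP:   10000011.00011110.10111000.01011010
Mask: 11111111.11111111.11111000.00000000
AND operation:
Net:  10000011.00011110.10111000.00000000
Network: 131.30.184.0/21


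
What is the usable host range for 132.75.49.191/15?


Network: 132.74.0.0
Broadcast: 132.75.255.255
First usable = network + 1
Last usable = broadcast - 1
Range: 132.74.0.1 to 132.75.255.254


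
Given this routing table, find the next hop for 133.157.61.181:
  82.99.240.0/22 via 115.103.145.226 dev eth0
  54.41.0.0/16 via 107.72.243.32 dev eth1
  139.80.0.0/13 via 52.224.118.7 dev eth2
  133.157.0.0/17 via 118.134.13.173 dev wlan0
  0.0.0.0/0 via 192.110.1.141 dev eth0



Longest prefix match for 133.157.61.181:
  /22 82.99.240.0: no
  /16 54.41.0.0: no
  /13 139.80.0.0: no
  /17 133.157.0.0: MATCH
  /0 0.0.0.0: MATCH
Selected: next-hop 118.134.13.173 via wlan0 (matched /17)


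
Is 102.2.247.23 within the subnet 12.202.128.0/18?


Subnet network: 12.202.128.0
Test IP AND mask: 102.2.192.0
No, 102.2.247.23 is not in 12.202.128.0/18


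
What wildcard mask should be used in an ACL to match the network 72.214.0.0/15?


Subnet mask: 255.254.0.0
Wildcard = 255.255.255.255 - subnet mask
255 - 255 = 0
255 - 254 = 1
255 - 0 = 255
255 - 0 = 255
Wildcard: 0.1.255.255


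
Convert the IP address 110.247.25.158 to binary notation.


110 = 01101110
247 = 11110111
25 = 00011001
158 = 10011110
Binary: 01101110.11110111.00011001.10011110


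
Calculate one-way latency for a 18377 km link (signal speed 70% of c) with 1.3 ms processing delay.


Speed = 0.7 * 3e5 km/s = 210000 km/s
Propagation delay = 18377 / 210000 = 0.0875 s = 87.5095 ms
Processing delay = 1.3 ms
Total one-way latency = 88.8095 ms


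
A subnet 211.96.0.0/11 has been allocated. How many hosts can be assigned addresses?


Host bits = 32 - 11 = 21
Total addresses = 2^21 = 2097152
Usable = total - 2 (network and broadcast)
Usable hosts: 2097150


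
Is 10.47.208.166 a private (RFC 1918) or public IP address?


RFC 1918 private ranges:
  10.0.0.0/8 (10.0.0.0 - 10.255.255.255)
  172.16.0.0/12 (172.16.0.0 - 172.31.255.255)
  192.168.0.0/16 (192.168.0.0 - 192.168.255.255)
Private (in 10.0.0.0/8)


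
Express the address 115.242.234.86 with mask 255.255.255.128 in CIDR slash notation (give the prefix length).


Binary: 11111111.11111111.11111111.10000000
Count leading 1s
Prefix: /25


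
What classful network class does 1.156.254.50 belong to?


First octet: 1
Binary: 00000001
0xxxxxxx -> Class A (1-126)
Class A, default mask 255.0.0.0 (/8)


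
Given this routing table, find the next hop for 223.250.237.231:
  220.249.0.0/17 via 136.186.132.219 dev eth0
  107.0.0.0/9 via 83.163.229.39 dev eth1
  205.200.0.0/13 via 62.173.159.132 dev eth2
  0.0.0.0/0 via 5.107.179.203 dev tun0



Longest prefix match for 223.250.237.231:
  /17 220.249.0.0: no
  /9 107.0.0.0: no
  /13 205.200.0.0: no
  /0 0.0.0.0: MATCH
Selected: next-hop 5.107.179.203 via tun0 (matched /0)


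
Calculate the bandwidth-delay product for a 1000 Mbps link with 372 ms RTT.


BDP = bandwidth * RTT
= 1000 Mbps * 372 ms
= 1000 * 1e6 * 372 / 1000 bits
= 372000000 bits
= 46500000 bytes
= 45410.1562 KB
BDP = 372000000 bits (46500000 bytes)


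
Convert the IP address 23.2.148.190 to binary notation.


23 = 00010111
2 = 00000010
148 = 10010100
190 = 10111110
Binary: 00010111.00000010.10010100.10111110
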